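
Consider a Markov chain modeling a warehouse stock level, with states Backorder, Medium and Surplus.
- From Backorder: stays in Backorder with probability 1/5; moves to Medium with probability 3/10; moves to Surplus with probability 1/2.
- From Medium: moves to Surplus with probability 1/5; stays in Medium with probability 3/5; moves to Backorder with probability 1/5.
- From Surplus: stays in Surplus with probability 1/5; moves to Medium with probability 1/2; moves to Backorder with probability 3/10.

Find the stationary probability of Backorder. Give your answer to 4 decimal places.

0.2268

Let the stationary distribution be π with π = πP and π_1 + π_2 + π_3 = 1.
π_1 = 0.2·π_1 + 0.2·π_2 + 0.3·π_3
π_2 = 0.3·π_1 + 0.6·π_2 + 0.5·π_3
Solving with the normalization constraint gives π = (0.2268, 0.5052, 0.2680).
So the stationary probability of Backorder is 0.2268.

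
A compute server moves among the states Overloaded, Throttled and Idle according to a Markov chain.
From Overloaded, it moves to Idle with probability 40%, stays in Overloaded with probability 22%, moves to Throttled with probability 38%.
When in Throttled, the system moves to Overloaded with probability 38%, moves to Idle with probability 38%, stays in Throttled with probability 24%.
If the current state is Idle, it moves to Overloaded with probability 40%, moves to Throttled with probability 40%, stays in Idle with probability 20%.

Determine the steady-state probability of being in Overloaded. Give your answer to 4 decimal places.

0.3332

Let the stationary distribution be π with π = πP and π_1 + π_2 + π_3 = 1.
π_1 = 0.22·π_1 + 0.38·π_2 + 0.4·π_3
π_2 = 0.38·π_1 + 0.24·π_2 + 0.4·π_3
Solving with the normalization constraint gives π = (0.3332, 0.3391, 0.3277).
So the stationary probability of Overloaded is 0.3332.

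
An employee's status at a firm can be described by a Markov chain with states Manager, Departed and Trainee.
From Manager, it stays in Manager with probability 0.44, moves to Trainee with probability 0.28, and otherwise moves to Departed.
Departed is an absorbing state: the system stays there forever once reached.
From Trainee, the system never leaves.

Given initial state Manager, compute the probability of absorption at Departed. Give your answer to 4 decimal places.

Let h(s) be the probability of absorption at Departed starting from transient state s. Then h(Departed) = 1 and h(Trainee) = 0. By first-step analysis:
h(Manager) = 0.44·h(Manager) + 0.28·1 + 0.28·0
Solving: h(Manager) = 0.5000.
Starting from Manager, the probability is 0.5000.

0.5000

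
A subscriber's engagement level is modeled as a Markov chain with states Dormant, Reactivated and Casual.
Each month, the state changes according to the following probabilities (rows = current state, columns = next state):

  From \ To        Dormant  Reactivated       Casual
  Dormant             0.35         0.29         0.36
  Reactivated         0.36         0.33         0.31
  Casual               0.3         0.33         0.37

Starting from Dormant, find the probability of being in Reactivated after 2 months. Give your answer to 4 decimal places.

0.3160

Sum over the intermediate state after 1 month:
P = P(Dormant→Dormant)·P(Dormant→Reactivated) + P(Dormant→Reactivated)·P(Reactivated→Reactivated) + P(Dormant→Casual)·P(Casual→Reactivated)
  = 0.35×0.29 + 0.29×0.33 + 0.36×0.33
  = 0.1015 + 0.0957 + 0.1188 = 0.3160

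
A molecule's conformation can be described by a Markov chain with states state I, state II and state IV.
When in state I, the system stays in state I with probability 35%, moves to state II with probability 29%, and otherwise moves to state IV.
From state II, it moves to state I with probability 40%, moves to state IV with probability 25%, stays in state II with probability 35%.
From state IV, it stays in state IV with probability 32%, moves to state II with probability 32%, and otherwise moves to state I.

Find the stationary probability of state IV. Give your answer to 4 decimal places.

0.3125

Let the stationary distribution be π with π = πP and π_1 + π_2 + π_3 = 1.
π_1 = 0.35·π_1 + 0.4·π_2 + 0.36·π_3
π_2 = 0.29·π_1 + 0.35·π_2 + 0.32·π_3
Solving with the normalization constraint gives π = (0.3690, 0.3185, 0.3125).
So the stationary probability of state IV is 0.3125.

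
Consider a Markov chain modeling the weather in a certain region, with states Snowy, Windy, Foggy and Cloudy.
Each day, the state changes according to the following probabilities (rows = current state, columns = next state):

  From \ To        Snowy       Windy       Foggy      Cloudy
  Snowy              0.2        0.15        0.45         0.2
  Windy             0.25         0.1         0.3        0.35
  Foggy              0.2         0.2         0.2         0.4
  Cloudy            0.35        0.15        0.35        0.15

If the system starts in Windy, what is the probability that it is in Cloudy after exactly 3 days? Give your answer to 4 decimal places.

0.2761

Propagate the distribution vector 3 days from Windy.
After 0 days: (0.0000, 1.0000, 0.0000, 0.0000)
After 1 day: (0.2500, 0.1000, 0.3000, 0.3500)
After 2 days: (0.2575, 0.1600, 0.3250, 0.2575)
After 3 days: (0.2466, 0.1583, 0.3190, 0.2761)
P(in Cloudy after 3 days) = 0.2761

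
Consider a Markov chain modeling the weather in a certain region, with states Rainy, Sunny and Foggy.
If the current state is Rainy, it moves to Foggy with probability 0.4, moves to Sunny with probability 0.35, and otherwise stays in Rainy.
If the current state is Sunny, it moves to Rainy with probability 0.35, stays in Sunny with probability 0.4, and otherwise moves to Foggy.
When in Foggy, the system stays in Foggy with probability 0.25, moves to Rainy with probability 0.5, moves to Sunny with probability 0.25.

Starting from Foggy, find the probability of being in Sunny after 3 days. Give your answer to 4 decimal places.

Propagate the distribution vector 3 days from Foggy.
After 0 days: (0.0000, 0.0000, 1.0000)
After 1 day: (0.5000, 0.2500, 0.2500)
After 2 days: (0.3375, 0.3375, 0.3250)
After 3 days: (0.3650, 0.3344, 0.3006)
P(in Sunny after 3 days) = 0.3344

0.3344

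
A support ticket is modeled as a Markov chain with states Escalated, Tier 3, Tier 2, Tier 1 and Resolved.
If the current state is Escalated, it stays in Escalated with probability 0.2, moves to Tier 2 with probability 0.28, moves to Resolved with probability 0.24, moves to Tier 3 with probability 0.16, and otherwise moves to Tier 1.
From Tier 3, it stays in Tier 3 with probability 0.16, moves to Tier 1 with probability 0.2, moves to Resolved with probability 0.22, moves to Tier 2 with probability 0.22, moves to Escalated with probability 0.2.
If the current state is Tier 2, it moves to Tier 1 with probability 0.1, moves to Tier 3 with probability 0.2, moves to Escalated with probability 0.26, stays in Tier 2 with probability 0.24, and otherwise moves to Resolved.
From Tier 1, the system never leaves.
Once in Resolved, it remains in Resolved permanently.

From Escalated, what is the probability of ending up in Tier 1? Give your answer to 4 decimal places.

0.3622

Let h(s) be the probability of absorption at Tier 1 starting from transient state s. Then h(Tier 1) = 1 and h(Resolved) = 0. By first-step analysis:
h(Escalated) = 0.2·h(Escalated) + 0.16·h(Tier 3) + 0.28·h(Tier 2) + 0.12·1 + 0.24·0
h(Tier 3) = 0.2·h(Escalated) + 0.16·h(Tier 3) + 0.22·h(Tier 2) + 0.2·1 + 0.22·0
h(Tier 2) = 0.26·h(Escalated) + 0.2·h(Tier 3) + 0.24·h(Tier 2) + 0.1·1 + 0.2·0
Solving: h(Escalated) = 0.3622, h(Tier 3) = 0.4202, h(Tier 2) = 0.3661.
Starting from Escalated, the probability is 0.3622.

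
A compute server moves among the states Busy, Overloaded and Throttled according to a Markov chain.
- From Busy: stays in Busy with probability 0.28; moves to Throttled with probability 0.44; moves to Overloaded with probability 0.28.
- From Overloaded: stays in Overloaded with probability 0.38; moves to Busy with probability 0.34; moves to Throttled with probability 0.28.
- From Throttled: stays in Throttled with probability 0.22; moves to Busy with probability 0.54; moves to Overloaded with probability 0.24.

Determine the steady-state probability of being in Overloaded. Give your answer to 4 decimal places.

0.2968

Let the stationary distribution be π with π = πP and π_1 + π_2 + π_3 = 1.
π_1 = 0.28·π_1 + 0.34·π_2 + 0.54·π_3
π_2 = 0.28·π_1 + 0.38·π_2 + 0.24·π_3
Solving with the normalization constraint gives π = (0.3815, 0.2968, 0.3217).
So the stationary probability of Overloaded is 0.2968.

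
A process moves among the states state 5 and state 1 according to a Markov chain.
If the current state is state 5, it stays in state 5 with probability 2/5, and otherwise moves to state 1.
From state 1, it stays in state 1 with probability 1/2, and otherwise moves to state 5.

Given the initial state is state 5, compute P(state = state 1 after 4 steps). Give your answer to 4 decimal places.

Propagate the distribution vector 4 steps from state 5.
After 0 steps: (1.0000, 0.0000)
After 1 step: (0.4000, 0.6000)
After 2 steps: (0.4600, 0.5400)
After 3 steps: (0.4540, 0.5460)
After 4 steps: (0.4546, 0.5454)
P(in state 1 after 4 steps) = 0.5454

0.5454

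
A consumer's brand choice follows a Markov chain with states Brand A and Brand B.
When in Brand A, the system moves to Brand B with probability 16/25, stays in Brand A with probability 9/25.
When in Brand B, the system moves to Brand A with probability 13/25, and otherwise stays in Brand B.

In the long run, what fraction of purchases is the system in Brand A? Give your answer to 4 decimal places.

0.4483

Let the stationary distribution be π with π = πP and π_1 + π_2 = 1.
π_1 = 0.36·π_1 + 0.52·π_2
Solving with the normalization constraint gives π = (0.4483, 0.5517).
So the stationary probability of Brand A is 0.4483.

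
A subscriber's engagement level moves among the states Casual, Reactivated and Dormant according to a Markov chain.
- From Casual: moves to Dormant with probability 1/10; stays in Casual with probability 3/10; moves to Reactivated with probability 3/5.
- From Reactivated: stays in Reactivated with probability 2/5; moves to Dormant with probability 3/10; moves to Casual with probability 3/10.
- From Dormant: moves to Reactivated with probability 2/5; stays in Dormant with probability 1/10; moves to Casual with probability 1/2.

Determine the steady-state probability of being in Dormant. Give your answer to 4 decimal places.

Let the stationary distribution be π with π = πP and π_1 + π_2 + π_3 = 1.
π_1 = 0.3·π_1 + 0.3·π_2 + 0.5·π_3
π_2 = 0.6·π_1 + 0.4·π_2 + 0.4·π_3
Solving with the normalization constraint gives π = (0.3387, 0.4677, 0.1935).
So the stationary probability of Dormant is 0.1935.

0.1935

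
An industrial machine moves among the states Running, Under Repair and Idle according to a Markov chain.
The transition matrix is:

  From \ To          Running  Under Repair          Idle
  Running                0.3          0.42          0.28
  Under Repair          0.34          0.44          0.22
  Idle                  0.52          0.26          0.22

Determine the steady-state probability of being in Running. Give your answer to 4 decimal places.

0.3688

Let the stationary distribution be π with π = πP and π_1 + π_2 + π_3 = 1.
π_1 = 0.3·π_1 + 0.34·π_2 + 0.52·π_3
π_2 = 0.42·π_1 + 0.44·π_2 + 0.26·π_3
Solving with the normalization constraint gives π = (0.3688, 0.3890, 0.2421).
So the stationary probability of Running is 0.3688.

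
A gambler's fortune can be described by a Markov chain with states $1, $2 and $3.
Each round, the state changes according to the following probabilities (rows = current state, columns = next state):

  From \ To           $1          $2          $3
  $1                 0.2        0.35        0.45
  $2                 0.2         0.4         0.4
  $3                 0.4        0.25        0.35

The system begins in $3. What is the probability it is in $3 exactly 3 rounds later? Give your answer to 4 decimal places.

Propagate the distribution vector 3 rounds from $3.
After 0 rounds: (0.0000, 0.0000, 1.0000)
After 1 round: (0.4000, 0.2500, 0.3500)
After 2 rounds: (0.2700, 0.3275, 0.4025)
After 3 rounds: (0.2805, 0.3261, 0.3934)
P(in $3 after 3 rounds) = 0.3934

0.3934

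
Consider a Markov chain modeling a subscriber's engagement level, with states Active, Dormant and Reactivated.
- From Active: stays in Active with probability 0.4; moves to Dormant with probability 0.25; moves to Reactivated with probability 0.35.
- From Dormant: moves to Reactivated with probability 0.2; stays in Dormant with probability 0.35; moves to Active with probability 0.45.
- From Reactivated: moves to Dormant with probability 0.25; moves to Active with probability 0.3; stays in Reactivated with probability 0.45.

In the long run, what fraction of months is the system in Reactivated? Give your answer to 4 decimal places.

Let the stationary distribution be π with π = πP and π_1 + π_2 + π_3 = 1.
π_1 = 0.4·π_1 + 0.45·π_2 + 0.3·π_3
π_2 = 0.25·π_1 + 0.35·π_2 + 0.25·π_3
Solving with the normalization constraint gives π = (0.3796, 0.2778, 0.3426).
So the stationary probability of Reactivated is 0.3426.

0.3426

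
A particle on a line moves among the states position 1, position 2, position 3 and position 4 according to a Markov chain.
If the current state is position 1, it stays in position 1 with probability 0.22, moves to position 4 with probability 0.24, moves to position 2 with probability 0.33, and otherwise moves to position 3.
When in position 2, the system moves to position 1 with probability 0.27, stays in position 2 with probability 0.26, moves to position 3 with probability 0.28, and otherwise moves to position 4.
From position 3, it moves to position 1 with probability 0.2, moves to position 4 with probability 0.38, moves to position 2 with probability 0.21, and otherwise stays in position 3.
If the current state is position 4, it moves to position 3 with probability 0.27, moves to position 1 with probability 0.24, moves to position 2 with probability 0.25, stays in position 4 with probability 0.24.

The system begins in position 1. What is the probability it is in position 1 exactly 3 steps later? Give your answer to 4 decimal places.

0.2332

Propagate the distribution vector 3 steps from position 1.
After 0 steps: (1.0000, 0.0000, 0.0000, 0.0000)
After 1 step: (0.2200, 0.3300, 0.2100, 0.2400)
After 2 steps: (0.2371, 0.2625, 0.2475, 0.2529)
After 3 steps: (0.2332, 0.2617, 0.2435, 0.2615)
P(in position 1 after 3 steps) = 0.2332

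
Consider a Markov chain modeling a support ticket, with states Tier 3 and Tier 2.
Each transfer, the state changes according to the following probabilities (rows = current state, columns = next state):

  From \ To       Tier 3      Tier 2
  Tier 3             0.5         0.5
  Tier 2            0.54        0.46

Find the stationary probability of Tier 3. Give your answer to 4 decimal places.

Let the stationary distribution be π with π = πP and π_1 + π_2 = 1.
π_1 = 0.5·π_1 + 0.54·π_2
Solving with the normalization constraint gives π = (0.5192, 0.4808).
So the stationary probability of Tier 3 is 0.5192.

0.5192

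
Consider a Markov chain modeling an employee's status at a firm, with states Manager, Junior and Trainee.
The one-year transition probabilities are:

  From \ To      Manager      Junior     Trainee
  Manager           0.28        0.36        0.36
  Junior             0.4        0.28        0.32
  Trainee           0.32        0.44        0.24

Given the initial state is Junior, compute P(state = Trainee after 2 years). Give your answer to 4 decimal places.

Sum over the intermediate state after 1 year:
P = P(Junior→Manager)·P(Manager→Trainee) + P(Junior→Junior)·P(Junior→Trainee) + P(Junior→Trainee)·P(Trainee→Trainee)
  = 0.4×0.36 + 0.28×0.32 + 0.32×0.24
  = 0.1440 + 0.0896 + 0.0768 = 0.3104

0.3104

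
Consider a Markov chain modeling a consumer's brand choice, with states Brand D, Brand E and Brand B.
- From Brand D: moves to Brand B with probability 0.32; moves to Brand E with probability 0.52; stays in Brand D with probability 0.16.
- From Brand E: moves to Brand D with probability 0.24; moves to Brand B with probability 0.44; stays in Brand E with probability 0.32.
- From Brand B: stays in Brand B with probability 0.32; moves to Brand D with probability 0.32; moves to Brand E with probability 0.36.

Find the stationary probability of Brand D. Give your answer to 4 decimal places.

0.2493

Let the stationary distribution be π with π = πP and π_1 + π_2 + π_3 = 1.
π_1 = 0.16·π_1 + 0.24·π_2 + 0.32·π_3
π_2 = 0.52·π_1 + 0.32·π_2 + 0.36·π_3
Solving with the normalization constraint gives π = (0.2493, 0.3845, 0.3661).
So the stationary probability of Brand D is 0.2493.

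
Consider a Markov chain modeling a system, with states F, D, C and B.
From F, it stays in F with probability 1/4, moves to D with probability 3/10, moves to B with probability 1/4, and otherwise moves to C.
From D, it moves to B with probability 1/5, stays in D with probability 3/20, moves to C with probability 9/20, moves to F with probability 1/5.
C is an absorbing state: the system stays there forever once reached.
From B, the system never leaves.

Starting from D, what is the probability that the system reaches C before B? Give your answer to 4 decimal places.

0.6537

Let h(s) be the probability of absorption at C starting from transient state s. Then h(C) = 1 and h(B) = 0. By first-step analysis:
h(F) = 0.25·h(F) + 0.3·h(D) + 0.2·1 + 0.25·0
h(D) = 0.2·h(F) + 0.15·h(D) + 0.45·1 + 0.2·0
Solving: h(F) = 0.5281, h(D) = 0.6537.
Starting from D, the probability is 0.6537.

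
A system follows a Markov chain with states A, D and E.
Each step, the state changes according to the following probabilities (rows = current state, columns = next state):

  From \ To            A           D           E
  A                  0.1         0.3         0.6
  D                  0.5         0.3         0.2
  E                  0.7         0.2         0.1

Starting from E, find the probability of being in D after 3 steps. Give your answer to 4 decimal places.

0.2530

Propagate the distribution vector 3 steps from E.
After 0 steps: (0.0000, 0.0000, 1.0000)
After 1 step: (0.7000, 0.2000, 0.1000)
After 2 steps: (0.2400, 0.2900, 0.4700)
After 3 steps: (0.4980, 0.2530, 0.2490)
P(in D after 3 steps) = 0.2530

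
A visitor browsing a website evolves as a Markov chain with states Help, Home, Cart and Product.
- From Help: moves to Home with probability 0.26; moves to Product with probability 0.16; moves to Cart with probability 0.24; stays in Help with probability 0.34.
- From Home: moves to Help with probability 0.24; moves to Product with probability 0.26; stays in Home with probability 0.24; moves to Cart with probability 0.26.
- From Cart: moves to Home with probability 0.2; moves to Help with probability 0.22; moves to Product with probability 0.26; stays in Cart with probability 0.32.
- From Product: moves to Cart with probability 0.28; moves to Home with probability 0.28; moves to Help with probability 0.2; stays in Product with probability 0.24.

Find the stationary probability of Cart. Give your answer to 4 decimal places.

Let the stationary distribution be π with π = πP and π_1 + π_2 + π_3 + π_4 = 1.
π_1 = 0.34·π_1 + 0.24·π_2 + 0.22·π_3 + 0.2·π_4
π_2 = 0.26·π_1 + 0.24·π_2 + 0.2·π_3 + 0.28·π_4
π_3 = 0.24·π_1 + 0.26·π_2 + 0.32·π_3 + 0.28·π_4
Solving with the normalization constraint gives π = (0.2503, 0.2432, 0.2762, 0.2304).
So the stationary probability of Cart is 0.2762.

0.2762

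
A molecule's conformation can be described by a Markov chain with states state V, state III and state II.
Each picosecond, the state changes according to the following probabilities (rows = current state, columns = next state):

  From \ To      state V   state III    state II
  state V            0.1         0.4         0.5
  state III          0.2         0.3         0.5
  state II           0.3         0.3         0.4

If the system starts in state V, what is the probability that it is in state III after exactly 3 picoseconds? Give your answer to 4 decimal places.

Propagate the distribution vector 3 picoseconds from state V.
After 0 picoseconds: (1.0000, 0.0000, 0.0000)
After 1 picosecond: (0.1000, 0.4000, 0.5000)
After 2 picoseconds: (0.2400, 0.3100, 0.4500)
After 3 picoseconds: (0.2210, 0.3240, 0.4550)
P(in state III after 3 picoseconds) = 0.3240

0.3240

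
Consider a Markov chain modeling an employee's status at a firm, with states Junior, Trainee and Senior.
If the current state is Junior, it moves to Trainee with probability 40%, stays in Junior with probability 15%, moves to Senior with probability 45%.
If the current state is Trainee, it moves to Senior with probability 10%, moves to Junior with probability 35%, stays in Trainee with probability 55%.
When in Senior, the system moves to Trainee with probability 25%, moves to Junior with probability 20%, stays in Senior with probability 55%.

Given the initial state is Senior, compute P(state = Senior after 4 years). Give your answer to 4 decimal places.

Propagate the distribution vector 4 years from Senior.
After 0 years: (0.0000, 0.0000, 1.0000)
After 1 year: (0.2000, 0.2500, 0.5500)
After 2 years: (0.2275, 0.3550, 0.4175)
After 3 years: (0.2419, 0.3906, 0.3675)
After 4 years: (0.2465, 0.4035, 0.3500)
P(in Senior after 4 years) = 0.3500

0.3500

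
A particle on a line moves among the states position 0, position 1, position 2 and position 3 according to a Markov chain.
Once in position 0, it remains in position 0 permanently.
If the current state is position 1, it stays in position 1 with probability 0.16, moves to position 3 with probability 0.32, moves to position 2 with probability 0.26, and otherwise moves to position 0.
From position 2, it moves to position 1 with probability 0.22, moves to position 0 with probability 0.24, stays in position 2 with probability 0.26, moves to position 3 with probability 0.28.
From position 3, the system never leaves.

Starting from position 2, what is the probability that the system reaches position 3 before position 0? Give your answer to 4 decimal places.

Let h(s) be the probability of absorption at position 3 starting from transient state s. Then h(position 3) = 1 and h(position 0) = 0. By first-step analysis:
h(position 1) = 0.26·0 + 0.16·h(position 1) + 0.26·h(position 2) + 0.32·1
h(position 2) = 0.24·0 + 0.22·h(position 1) + 0.26·h(position 2) + 0.28·1
Solving: h(position 1) = 0.5485, h(position 2) = 0.5415.
Starting from position 2, the probability is 0.5415.

0.5415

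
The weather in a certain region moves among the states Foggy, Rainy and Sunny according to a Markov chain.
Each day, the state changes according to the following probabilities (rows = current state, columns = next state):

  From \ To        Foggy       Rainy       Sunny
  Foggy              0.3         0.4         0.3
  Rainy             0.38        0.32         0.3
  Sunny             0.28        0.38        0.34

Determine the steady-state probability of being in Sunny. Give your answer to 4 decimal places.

0.3125

Let the stationary distribution be π with π = πP and π_1 + π_2 + π_3 = 1.
π_1 = 0.3·π_1 + 0.38·π_2 + 0.28·π_3
π_2 = 0.4·π_1 + 0.32·π_2 + 0.38·π_3
Solving with the normalization constraint gives π = (0.3229, 0.3646, 0.3125).
So the stationary probability of Sunny is 0.3125.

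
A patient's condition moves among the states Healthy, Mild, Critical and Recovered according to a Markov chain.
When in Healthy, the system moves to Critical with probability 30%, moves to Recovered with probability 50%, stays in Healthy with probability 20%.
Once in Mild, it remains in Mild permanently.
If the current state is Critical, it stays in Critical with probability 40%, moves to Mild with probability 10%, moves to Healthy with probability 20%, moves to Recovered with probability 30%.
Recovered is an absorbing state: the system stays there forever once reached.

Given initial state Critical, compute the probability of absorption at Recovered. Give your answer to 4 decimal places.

0.8095

Let h(s) be the probability of absorption at Recovered starting from transient state s. Then h(Recovered) = 1 and h(Mild) = 0. By first-step analysis:
h(Healthy) = 0.2·h(Healthy) + 0.3·h(Critical) + 0.5·1
h(Critical) = 0.2·h(Healthy) + 0.1·0 + 0.4·h(Critical) + 0.3·1
Solving: h(Healthy) = 0.9286, h(Critical) = 0.8095.
Starting from Critical, the probability is 0.8095.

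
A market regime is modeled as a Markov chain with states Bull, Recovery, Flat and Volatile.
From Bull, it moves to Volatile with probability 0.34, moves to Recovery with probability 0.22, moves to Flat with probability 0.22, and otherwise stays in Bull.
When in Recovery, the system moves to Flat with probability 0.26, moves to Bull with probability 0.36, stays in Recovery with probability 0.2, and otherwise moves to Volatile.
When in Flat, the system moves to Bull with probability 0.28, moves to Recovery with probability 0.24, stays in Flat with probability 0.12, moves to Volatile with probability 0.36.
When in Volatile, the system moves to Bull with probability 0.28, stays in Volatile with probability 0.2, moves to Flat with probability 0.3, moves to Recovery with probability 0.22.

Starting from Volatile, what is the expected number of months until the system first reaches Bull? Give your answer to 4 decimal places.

3.3597

Let t(s) be the expected number of months to first reach Bull from state s, with t(Bull) = 0. Conditioning on the first month:
t(Recovery) = 1 + 0.2·t(Recovery) + 0.26·t(Flat) + 0.18·t(Volatile)
t(Flat) = 1 + 0.24·t(Recovery) + 0.12·t(Flat) + 0.36·t(Volatile)
t(Volatile) = 1 + 0.22·t(Recovery) + 0.3·t(Flat) + 0.2·t(Volatile)
Solving: t(Recovery) = 3.0964, t(Flat) = 3.3553, t(Volatile) = 3.3597.
Expected months from Volatile to Bull: 3.3597.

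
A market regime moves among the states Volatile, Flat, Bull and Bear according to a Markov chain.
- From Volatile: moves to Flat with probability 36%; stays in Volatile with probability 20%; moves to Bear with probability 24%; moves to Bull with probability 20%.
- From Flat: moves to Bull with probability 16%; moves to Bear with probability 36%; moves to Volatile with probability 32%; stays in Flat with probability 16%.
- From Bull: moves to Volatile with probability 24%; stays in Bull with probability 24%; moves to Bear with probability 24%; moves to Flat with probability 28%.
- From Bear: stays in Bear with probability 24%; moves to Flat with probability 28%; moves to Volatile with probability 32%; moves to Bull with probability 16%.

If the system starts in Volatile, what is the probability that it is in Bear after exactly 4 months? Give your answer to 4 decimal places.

0.2726

Propagate the distribution vector 4 months from Volatile.
After 0 months: (1.0000, 0.0000, 0.0000, 0.0000)
After 1 month: (0.2000, 0.3600, 0.2000, 0.2400)
After 2 months: (0.2800, 0.2528, 0.1840, 0.2832)
After 3 months: (0.2717, 0.2721, 0.1859, 0.2703)
After 4 months: (0.2725, 0.2691, 0.1857, 0.2726)
P(in Bear after 4 months) = 0.2726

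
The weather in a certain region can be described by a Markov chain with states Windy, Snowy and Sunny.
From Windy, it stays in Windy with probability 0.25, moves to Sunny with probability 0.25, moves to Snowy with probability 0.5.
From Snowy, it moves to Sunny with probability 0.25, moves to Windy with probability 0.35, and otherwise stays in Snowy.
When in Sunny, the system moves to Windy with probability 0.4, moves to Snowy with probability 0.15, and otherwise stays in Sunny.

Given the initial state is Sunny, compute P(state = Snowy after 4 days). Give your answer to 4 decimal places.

0.3539

Propagate the distribution vector 4 days from Sunny.
After 0 days: (0.0000, 0.0000, 1.0000)
After 1 day: (0.4000, 0.1500, 0.4500)
After 2 days: (0.3325, 0.3275, 0.3400)
After 3 days: (0.3338, 0.3483, 0.3180)
After 4 days: (0.3325, 0.3539, 0.3136)
P(in Snowy after 4 days) = 0.3539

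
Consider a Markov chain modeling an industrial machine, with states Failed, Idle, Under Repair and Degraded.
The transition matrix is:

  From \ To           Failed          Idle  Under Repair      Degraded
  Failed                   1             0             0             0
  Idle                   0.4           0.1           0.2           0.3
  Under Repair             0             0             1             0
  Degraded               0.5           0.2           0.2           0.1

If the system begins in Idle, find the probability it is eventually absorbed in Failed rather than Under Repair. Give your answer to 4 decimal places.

Let h(s) be the probability of absorption at Failed starting from transient state s. Then h(Failed) = 1 and h(Under Repair) = 0. By first-step analysis:
h(Idle) = 0.4·1 + 0.1·h(Idle) + 0.2·0 + 0.3·h(Degraded)
h(Degraded) = 0.5·1 + 0.2·h(Idle) + 0.2·0 + 0.1·h(Degraded)
Solving: h(Idle) = 0.6800, h(Degraded) = 0.7067.
Starting from Idle, the probability is 0.6800.

0.6800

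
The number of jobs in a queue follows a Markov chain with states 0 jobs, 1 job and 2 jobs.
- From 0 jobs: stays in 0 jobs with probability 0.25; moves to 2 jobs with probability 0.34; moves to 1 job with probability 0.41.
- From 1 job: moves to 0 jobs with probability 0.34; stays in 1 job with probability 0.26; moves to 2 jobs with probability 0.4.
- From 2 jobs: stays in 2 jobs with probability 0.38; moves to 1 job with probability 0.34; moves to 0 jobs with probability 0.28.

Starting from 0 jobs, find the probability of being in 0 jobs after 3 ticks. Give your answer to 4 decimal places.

Propagate the distribution vector 3 ticks from 0 jobs.
After 0 ticks: (1.0000, 0.0000, 0.0000)
After 1 tick: (0.2500, 0.4100, 0.3400)
After 2 ticks: (0.2971, 0.3247, 0.3782)
After 3 ticks: (0.2906, 0.3348, 0.3746)
P(in 0 jobs after 3 ticks) = 0.2906

0.2906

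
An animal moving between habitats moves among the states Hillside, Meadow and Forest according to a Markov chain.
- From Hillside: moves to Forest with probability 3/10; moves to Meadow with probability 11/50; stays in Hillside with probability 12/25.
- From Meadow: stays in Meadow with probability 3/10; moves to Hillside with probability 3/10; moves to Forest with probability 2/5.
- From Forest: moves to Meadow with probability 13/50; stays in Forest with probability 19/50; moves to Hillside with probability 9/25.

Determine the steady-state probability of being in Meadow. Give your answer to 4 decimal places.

0.2545

Let the stationary distribution be π with π = πP and π_1 + π_2 + π_3 = 1.
π_1 = 0.48·π_1 + 0.3·π_2 + 0.36·π_3
π_2 = 0.22·π_1 + 0.3·π_2 + 0.26·π_3
Solving with the normalization constraint gives π = (0.3917, 0.2545, 0.3538).
So the stationary probability of Meadow is 0.2545.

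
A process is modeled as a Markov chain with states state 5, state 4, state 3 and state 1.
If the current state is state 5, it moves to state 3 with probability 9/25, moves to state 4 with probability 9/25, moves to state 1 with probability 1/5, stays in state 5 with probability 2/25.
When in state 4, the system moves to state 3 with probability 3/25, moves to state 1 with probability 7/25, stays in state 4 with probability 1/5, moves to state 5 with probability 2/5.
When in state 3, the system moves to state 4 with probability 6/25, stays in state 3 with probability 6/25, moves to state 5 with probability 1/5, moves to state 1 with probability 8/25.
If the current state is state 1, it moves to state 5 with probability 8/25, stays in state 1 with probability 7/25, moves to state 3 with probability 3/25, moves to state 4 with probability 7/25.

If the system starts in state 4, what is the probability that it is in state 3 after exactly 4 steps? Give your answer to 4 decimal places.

0.2070

Propagate the distribution vector 4 steps from state 4.
After 0 steps: (0.0000, 1.0000, 0.0000, 0.0000)
After 1 step: (0.4000, 0.2000, 0.1200, 0.2800)
After 2 steps: (0.2256, 0.2912, 0.2304, 0.2528)
After 3 steps: (0.2615, 0.2655, 0.2018, 0.2712)
After 4 steps: (0.2543, 0.2716, 0.2070, 0.2672)
P(in state 3 after 4 steps) = 0.2070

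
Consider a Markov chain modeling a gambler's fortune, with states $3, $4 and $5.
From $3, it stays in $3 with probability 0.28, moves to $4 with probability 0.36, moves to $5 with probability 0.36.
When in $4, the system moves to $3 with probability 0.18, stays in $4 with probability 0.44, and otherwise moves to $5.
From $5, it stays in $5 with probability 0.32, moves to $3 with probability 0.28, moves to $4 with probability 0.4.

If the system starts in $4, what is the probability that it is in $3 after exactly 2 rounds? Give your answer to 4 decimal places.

0.2360

Sum over the intermediate state after 1 round:
P = P($4→$3)·P($3→$3) + P($4→$4)·P($4→$3) + P($4→$5)·P($5→$3)
  = 0.18×0.28 + 0.44×0.18 + 0.38×0.28
  = 0.0504 + 0.0792 + 0.1064 = 0.2360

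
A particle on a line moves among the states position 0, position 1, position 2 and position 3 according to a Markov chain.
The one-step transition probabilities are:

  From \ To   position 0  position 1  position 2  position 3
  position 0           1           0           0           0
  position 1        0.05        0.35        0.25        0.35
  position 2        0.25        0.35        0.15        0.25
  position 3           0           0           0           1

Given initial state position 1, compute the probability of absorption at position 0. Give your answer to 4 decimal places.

0.2258

Let h(s) be the probability of absorption at position 0 starting from transient state s. Then h(position 0) = 1 and h(position 3) = 0. By first-step analysis:
h(position 1) = 0.05·1 + 0.35·h(position 1) + 0.25·h(position 2) + 0.35·0
h(position 2) = 0.25·1 + 0.35·h(position 1) + 0.15·h(position 2) + 0.25·0
Solving: h(position 1) = 0.2258, h(position 2) = 0.3871.
Starting from position 1, the probability is 0.2258.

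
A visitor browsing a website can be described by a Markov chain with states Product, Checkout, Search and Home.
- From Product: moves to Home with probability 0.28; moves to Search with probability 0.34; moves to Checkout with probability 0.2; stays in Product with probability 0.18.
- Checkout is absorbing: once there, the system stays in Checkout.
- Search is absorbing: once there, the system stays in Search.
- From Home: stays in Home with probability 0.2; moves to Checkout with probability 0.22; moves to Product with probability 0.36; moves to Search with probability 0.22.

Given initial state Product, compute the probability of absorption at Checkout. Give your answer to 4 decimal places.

0.3991

Let h(s) be the probability of absorption at Checkout starting from transient state s. Then h(Checkout) = 1 and h(Search) = 0. By first-step analysis:
h(Product) = 0.18·h(Product) + 0.2·1 + 0.34·0 + 0.28·h(Home)
h(Home) = 0.36·h(Product) + 0.22·1 + 0.22·0 + 0.2·h(Home)
Solving: h(Product) = 0.3991, h(Home) = 0.4546.
Starting from Product, the probability is 0.3991.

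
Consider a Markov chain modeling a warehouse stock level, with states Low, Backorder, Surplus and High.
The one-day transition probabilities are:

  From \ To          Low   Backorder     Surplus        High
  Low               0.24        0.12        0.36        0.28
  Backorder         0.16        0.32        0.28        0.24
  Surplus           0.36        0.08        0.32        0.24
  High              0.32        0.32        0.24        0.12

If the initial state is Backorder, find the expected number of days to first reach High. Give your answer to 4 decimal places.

4.0053

Let t(s) be the expected number of days to first reach High from state s, with t(High) = 0. Conditioning on the first day:
t(Low) = 1 + 0.24·t(Low) + 0.12·t(Backorder) + 0.36·t(Surplus)
t(Backorder) = 1 + 0.16·t(Low) + 0.32·t(Backorder) + 0.28·t(Surplus)
t(Surplus) = 1 + 0.36·t(Low) + 0.08·t(Backorder) + 0.32·t(Surplus)
Solving: t(Low) = 3.8280, t(Backorder) = 4.0053, t(Surplus) = 3.9684.
Expected days from Backorder to High: 4.0053.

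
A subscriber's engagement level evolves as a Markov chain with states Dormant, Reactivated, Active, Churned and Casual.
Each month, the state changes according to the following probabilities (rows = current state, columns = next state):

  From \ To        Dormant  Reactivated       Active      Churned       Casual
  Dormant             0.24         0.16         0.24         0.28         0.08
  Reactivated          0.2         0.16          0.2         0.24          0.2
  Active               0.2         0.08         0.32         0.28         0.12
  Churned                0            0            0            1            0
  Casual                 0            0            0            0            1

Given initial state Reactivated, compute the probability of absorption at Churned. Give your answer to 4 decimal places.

0.6229

Let h(s) be the probability of absorption at Churned starting from transient state s. Then h(Churned) = 1 and h(Casual) = 0. By first-step analysis:
h(Dormant) = 0.24·h(Dormant) + 0.16·h(Reactivated) + 0.24·h(Active) + 0.28·1 + 0.08·0
h(Reactivated) = 0.2·h(Dormant) + 0.16·h(Reactivated) + 0.2·h(Active) + 0.24·1 + 0.2·0
h(Active) = 0.2·h(Dormant) + 0.08·h(Reactivated) + 0.32·h(Active) + 0.28·1 + 0.12·0
Solving: h(Dormant) = 0.7196, h(Reactivated) = 0.6229, h(Active) = 0.6967.
Starting from Reactivated, the probability is 0.6229.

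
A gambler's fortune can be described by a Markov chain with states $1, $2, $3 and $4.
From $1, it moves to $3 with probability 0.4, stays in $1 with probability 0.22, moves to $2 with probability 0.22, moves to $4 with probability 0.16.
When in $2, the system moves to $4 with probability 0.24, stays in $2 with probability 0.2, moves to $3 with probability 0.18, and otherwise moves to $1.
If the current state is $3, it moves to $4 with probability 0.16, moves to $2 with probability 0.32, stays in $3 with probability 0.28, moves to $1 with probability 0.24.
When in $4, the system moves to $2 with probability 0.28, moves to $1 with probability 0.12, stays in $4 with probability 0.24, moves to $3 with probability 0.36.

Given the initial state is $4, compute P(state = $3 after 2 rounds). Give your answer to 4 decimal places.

Propagate the distribution vector 2 rounds from $4.
After 0 rounds: (0.0000, 0.0000, 0.0000, 1.0000)
After 1 round: (0.1200, 0.2800, 0.3600, 0.2400)
After 2 rounds: (0.2480, 0.2648, 0.2856, 0.2016)
P(in $3 after 2 rounds) = 0.2856

0.2856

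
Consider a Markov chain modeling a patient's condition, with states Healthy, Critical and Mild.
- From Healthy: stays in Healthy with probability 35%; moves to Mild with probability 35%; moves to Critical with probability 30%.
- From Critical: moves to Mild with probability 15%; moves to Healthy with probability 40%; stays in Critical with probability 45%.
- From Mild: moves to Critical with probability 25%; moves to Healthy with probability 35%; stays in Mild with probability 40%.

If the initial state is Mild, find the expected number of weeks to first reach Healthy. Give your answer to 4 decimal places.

2.7350

Let t(s) be the expected number of weeks to first reach Healthy from state s, with t(Healthy) = 0. Conditioning on the first week:
t(Critical) = 1 + 0.45·t(Critical) + 0.15·t(Mild)
t(Mild) = 1 + 0.25·t(Critical) + 0.4·t(Mild)
Solving: t(Critical) = 2.5641, t(Mild) = 2.7350.
Expected weeks from Mild to Healthy: 2.7350.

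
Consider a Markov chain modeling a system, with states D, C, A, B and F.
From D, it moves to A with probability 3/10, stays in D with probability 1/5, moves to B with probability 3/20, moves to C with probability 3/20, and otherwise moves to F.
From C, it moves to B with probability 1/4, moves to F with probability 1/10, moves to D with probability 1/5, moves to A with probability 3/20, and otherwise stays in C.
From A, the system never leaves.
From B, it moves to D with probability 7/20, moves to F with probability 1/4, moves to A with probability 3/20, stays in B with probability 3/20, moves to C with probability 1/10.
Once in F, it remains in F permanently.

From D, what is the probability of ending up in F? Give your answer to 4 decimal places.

Let h(s) be the probability of absorption at F starting from transient state s. Then h(F) = 1 and h(A) = 0. By first-step analysis:
h(D) = 0.2·h(D) + 0.15·h(C) + 0.3·0 + 0.15·h(B) + 0.2·1
h(C) = 0.2·h(D) + 0.3·h(C) + 0.15·0 + 0.25·h(B) + 0.1·1
h(B) = 0.35·h(D) + 0.1·h(C) + 0.15·0 + 0.15·h(B) + 0.25·1
Solving: h(D) = 0.4340, h(C) = 0.4548, h(B) = 0.5263.
Starting from D, the probability is 0.4340.

0.4340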